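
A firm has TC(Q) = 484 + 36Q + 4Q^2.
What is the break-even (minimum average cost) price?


AC(Q) = 484/Q + 36 + 4Q
To minimize: dAC/dQ = -484/Q^2 + 4 = 0
Q^2 = 484/4 = 121
Q* = 11
Min AC = 484/11 + 36 + 4*11
Min AC = 44 + 36 + 44 = 124

124


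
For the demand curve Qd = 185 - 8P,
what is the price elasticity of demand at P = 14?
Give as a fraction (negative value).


dQ/dP = -8
At P = 14: Q = 185 - 8*14 = 73
E = (dQ/dP)(P/Q) = (-8)(14/73) = -112/73

-112/73


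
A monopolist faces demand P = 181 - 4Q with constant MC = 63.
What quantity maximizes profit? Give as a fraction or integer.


TR = P*Q = (181 - 4Q)Q = 181Q - 4Q^2
MR = dTR/dQ = 181 - 8Q
Set MR = MC:
181 - 8Q = 63
118 = 8Q
Q* = 118/8 = 59/4

59/4


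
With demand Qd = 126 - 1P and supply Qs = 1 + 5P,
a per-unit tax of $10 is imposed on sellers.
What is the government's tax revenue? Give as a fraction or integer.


With tax on sellers, new supply: Qs' = 1 + 5(P - 10)
= 5P - 49
New equilibrium quantity:
Q_new = 581/6
Tax revenue = tax * Q_new = 10 * 581/6 = 2905/3

2905/3


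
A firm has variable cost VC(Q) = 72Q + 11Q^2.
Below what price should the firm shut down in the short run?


AVC(Q) = VC(Q)/Q = 72 + 11Q
AVC is increasing in Q, so minimum AVC is at Q -> 0+.
Min AVC = 72
The firm should shut down if P < 72.

72


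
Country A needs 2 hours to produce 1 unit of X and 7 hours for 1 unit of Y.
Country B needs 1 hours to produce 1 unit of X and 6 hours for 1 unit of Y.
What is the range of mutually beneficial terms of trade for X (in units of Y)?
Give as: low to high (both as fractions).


Opportunity cost of X for Country A = hours_X / hours_Y = 2/7 = 2/7 units of Y
Opportunity cost of X for Country B = hours_X / hours_Y = 1/6 = 1/6 units of Y
Terms of trade must be between the two opportunity costs.
Range: 1/6 to 2/7

1/6 to 2/7


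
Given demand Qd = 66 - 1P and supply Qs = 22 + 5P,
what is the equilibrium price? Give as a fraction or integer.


At equilibrium, Qd = Qs.
66 - 1P = 22 + 5P
66 - 22 = 1P + 5P
44 = 6P
P* = 44/6 = 22/3

22/3


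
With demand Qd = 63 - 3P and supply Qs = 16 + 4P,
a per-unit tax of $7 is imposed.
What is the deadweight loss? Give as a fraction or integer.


Pre-tax equilibrium quantity: Q* = 300/7
Post-tax equilibrium quantity: Q_tax = 216/7
Reduction in quantity: Q* - Q_tax = 12
DWL = (1/2) * tax * (Q* - Q_tax)
DWL = (1/2) * 7 * 12 = 42

42


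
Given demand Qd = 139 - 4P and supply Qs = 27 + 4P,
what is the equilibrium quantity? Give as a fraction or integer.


First find equilibrium price:
139 - 4P = 27 + 4P
P* = 112/8 = 14
Then substitute into demand:
Q* = 139 - 4 * 14 = 83

83


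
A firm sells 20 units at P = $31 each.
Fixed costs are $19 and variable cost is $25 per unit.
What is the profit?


Total Revenue = P * Q = 31 * 20 = $620
Total Cost = FC + VC*Q = 19 + 25*20 = $519
Profit = TR - TC = 620 - 519 = $101

$101


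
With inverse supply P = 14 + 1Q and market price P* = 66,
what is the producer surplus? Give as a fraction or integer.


Minimum supply price (at Q=0): P_min = 14
Quantity supplied at P* = 66:
Q* = (66 - 14)/1 = 52
PS = (1/2) * Q* * (P* - P_min)
PS = (1/2) * 52 * (66 - 14)
PS = (1/2) * 52 * 52 = 1352

1352


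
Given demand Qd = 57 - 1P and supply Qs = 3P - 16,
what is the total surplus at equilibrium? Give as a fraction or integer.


Find equilibrium: 57 - 1P = 3P - 16
57 + 16 = 4P
P* = 73/4 = 73/4
Q* = 3*73/4 - 16 = 155/4
Inverse demand: P = 57 - Q/1, so P_max = 57
Inverse supply: P = 16/3 + Q/3, so P_min = 16/3
CS = (1/2) * 155/4 * (57 - 73/4) = 24025/32
PS = (1/2) * 155/4 * (73/4 - 16/3) = 24025/96
TS = CS + PS = 24025/32 + 24025/96 = 24025/24

24025/24


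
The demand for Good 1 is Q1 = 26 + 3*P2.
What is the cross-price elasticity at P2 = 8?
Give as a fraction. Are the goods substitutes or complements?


dQ1/dP2 = 3
At P2 = 8: Q1 = 26 + 3*8 = 50
Exy = (dQ1/dP2)(P2/Q1) = 3 * 8 / 50 = 12/25
Since Exy > 0, the goods are substitutes.

12/25 (substitutes)


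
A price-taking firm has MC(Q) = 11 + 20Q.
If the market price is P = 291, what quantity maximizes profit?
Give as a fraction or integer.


In perfect competition, profit is maximized where P = MC.
291 = 11 + 20Q
280 = 20Q
Q* = 280/20 = 14

14


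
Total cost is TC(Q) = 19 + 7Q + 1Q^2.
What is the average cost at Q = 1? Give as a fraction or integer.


TC(1) = 19 + 7*1 + 1*1^2
TC(1) = 19 + 7 + 1 = 27
AC = TC/Q = 27/1 = 27

27


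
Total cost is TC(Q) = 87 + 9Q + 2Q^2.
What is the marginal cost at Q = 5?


MC = dTC/dQ = 9 + 2*2*Q
At Q = 5:
MC = 9 + 4*5
MC = 9 + 20 = 29

29


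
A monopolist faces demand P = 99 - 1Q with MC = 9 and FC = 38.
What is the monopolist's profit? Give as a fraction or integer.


MR = MC: 99 - 2Q = 9
Q* = 45
P* = 99 - 1*45 = 54
Profit = (P* - MC)*Q* - FC
= (54 - 9)*45 - 38
= 45*45 - 38
= 2025 - 38 = 1987

1987


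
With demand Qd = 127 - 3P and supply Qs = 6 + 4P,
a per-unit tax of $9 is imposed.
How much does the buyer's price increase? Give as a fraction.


With a per-unit tax, the buyer's price increase depends on relative slopes.
Supply slope: d = 4, Demand slope: b = 3
Buyer's price increase = d * tax / (b + d)
= 4 * 9 / (3 + 4)
= 36 / 7 = 36/7

36/7


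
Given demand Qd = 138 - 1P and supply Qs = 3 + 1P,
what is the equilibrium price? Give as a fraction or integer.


At equilibrium, Qd = Qs.
138 - 1P = 3 + 1P
138 - 3 = 1P + 1P
135 = 2P
P* = 135/2 = 135/2

135/2


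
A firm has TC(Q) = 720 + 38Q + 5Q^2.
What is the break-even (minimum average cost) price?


AC(Q) = 720/Q + 38 + 5Q
To minimize: dAC/dQ = -720/Q^2 + 5 = 0
Q^2 = 720/5 = 144
Q* = 12
Min AC = 720/12 + 38 + 5*12
Min AC = 60 + 38 + 60 = 158

158


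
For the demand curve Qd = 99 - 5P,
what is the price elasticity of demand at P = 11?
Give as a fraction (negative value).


dQ/dP = -5
At P = 11: Q = 99 - 5*11 = 44
E = (dQ/dP)(P/Q) = (-5)(11/44) = -5/4

-5/4


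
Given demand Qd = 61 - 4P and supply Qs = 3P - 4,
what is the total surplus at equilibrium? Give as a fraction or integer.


Find equilibrium: 61 - 4P = 3P - 4
61 + 4 = 7P
P* = 65/7 = 65/7
Q* = 3*65/7 - 4 = 167/7
Inverse demand: P = 61/4 - Q/4, so P_max = 61/4
Inverse supply: P = 4/3 + Q/3, so P_min = 4/3
CS = (1/2) * 167/7 * (61/4 - 65/7) = 27889/392
PS = (1/2) * 167/7 * (65/7 - 4/3) = 27889/294
TS = CS + PS = 27889/392 + 27889/294 = 27889/168

27889/168


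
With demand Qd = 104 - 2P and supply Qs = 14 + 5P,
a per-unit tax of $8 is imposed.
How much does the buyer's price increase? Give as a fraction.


With a per-unit tax, the buyer's price increase depends on relative slopes.
Supply slope: d = 5, Demand slope: b = 2
Buyer's price increase = d * tax / (b + d)
= 5 * 8 / (2 + 5)
= 40 / 7 = 40/7

40/7


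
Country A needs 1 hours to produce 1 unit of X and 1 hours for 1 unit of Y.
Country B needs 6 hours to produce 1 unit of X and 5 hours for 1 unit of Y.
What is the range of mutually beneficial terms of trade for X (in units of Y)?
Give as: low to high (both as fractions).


Opportunity cost of X for Country A = hours_X / hours_Y = 1/1 = 1 units of Y
Opportunity cost of X for Country B = hours_X / hours_Y = 6/5 = 6/5 units of Y
Terms of trade must be between the two opportunity costs.
Range: 1 to 6/5

1 to 6/5


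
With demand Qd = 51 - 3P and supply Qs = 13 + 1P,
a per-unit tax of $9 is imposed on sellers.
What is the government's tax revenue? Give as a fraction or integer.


With tax on sellers, new supply: Qs' = 13 + 1(P - 9)
= 4 + 1P
New equilibrium quantity:
Q_new = 63/4
Tax revenue = tax * Q_new = 9 * 63/4 = 567/4

567/4


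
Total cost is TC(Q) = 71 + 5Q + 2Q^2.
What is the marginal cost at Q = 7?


MC = dTC/dQ = 5 + 2*2*Q
At Q = 7:
MC = 5 + 4*7
MC = 5 + 28 = 33

33


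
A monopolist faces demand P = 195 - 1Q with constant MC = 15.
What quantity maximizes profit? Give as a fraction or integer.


TR = P*Q = (195 - 1Q)Q = 195Q - 1Q^2
MR = dTR/dQ = 195 - 2Q
Set MR = MC:
195 - 2Q = 15
180 = 2Q
Q* = 180/2 = 90

90


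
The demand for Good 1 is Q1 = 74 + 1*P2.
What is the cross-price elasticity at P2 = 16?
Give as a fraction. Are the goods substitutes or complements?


dQ1/dP2 = 1
At P2 = 16: Q1 = 74 + 1*16 = 90
Exy = (dQ1/dP2)(P2/Q1) = 1 * 16 / 90 = 8/45
Since Exy > 0, the goods are substitutes.

8/45 (substitutes)


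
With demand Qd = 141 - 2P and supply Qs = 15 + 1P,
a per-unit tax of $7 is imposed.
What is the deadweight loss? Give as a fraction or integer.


Pre-tax equilibrium quantity: Q* = 57
Post-tax equilibrium quantity: Q_tax = 157/3
Reduction in quantity: Q* - Q_tax = 14/3
DWL = (1/2) * tax * (Q* - Q_tax)
DWL = (1/2) * 7 * 14/3 = 49/3

49/3


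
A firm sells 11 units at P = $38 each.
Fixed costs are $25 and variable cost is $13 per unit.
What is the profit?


Total Revenue = P * Q = 38 * 11 = $418
Total Cost = FC + VC*Q = 25 + 13*11 = $168
Profit = TR - TC = 418 - 168 = $250

$250


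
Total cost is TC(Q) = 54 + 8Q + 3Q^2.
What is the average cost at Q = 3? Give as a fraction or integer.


TC(3) = 54 + 8*3 + 3*3^2
TC(3) = 54 + 24 + 27 = 105
AC = TC/Q = 105/3 = 35

35


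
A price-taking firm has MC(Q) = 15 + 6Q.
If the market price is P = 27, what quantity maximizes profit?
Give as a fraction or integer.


In perfect competition, profit is maximized where P = MC.
27 = 15 + 6Q
12 = 6Q
Q* = 12/6 = 2

2


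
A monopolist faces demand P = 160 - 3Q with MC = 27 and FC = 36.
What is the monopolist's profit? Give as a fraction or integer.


MR = MC: 160 - 6Q = 27
Q* = 133/6
P* = 160 - 3*133/6 = 187/2
Profit = (P* - MC)*Q* - FC
= (187/2 - 27)*133/6 - 36
= 133/2*133/6 - 36
= 17689/12 - 36 = 17257/12

17257/12


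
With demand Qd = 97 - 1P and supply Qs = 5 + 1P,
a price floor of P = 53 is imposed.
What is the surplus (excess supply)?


At P = 53:
Qd = 97 - 1*53 = 44
Qs = 5 + 1*53 = 58
Surplus = Qs - Qd = 58 - 44 = 14

14


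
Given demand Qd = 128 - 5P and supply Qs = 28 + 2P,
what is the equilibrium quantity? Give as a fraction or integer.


First find equilibrium price:
128 - 5P = 28 + 2P
P* = 100/7 = 100/7
Then substitute into demand:
Q* = 128 - 5 * 100/7 = 396/7

396/7


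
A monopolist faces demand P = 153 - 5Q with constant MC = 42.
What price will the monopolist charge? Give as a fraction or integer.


MR = 153 - 10Q
Set MR = MC: 153 - 10Q = 42
Q* = 111/10
Substitute into demand:
P* = 153 - 5*111/10 = 195/2

195/2


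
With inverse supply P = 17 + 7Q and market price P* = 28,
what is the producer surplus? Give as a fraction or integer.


Minimum supply price (at Q=0): P_min = 17
Quantity supplied at P* = 28:
Q* = (28 - 17)/7 = 11/7
PS = (1/2) * Q* * (P* - P_min)
PS = (1/2) * 11/7 * (28 - 17)
PS = (1/2) * 11/7 * 11 = 121/14

121/14


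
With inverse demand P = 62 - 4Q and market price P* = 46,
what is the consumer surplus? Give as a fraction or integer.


Maximum willingness to pay (at Q=0): P_max = 62
Quantity demanded at P* = 46:
Q* = (62 - 46)/4 = 4
CS = (1/2) * Q* * (P_max - P*)
CS = (1/2) * 4 * (62 - 46)
CS = (1/2) * 4 * 16 = 32

32


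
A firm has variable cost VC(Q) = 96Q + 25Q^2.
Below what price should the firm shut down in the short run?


AVC(Q) = VC(Q)/Q = 96 + 25Q
AVC is increasing in Q, so minimum AVC is at Q -> 0+.
Min AVC = 96
The firm should shut down if P < 96.

96


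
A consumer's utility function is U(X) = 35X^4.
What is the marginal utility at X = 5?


MU = dU/dX = 35*4*X^(4-1)
MU = 140*X^3
At X = 5:
MU = 140 * 5^3
MU = 140 * 125 = 17500

17500


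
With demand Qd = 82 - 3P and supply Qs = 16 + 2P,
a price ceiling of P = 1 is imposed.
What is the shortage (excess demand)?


At P = 1:
Qd = 82 - 3*1 = 79
Qs = 16 + 2*1 = 18
Shortage = Qd - Qs = 79 - 18 = 61

61


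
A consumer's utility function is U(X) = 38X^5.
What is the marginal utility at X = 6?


MU = dU/dX = 38*5*X^(5-1)
MU = 190*X^4
At X = 6:
MU = 190 * 6^4
MU = 190 * 1296 = 246240

246240


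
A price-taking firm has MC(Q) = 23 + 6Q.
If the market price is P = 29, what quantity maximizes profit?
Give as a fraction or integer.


In perfect competition, profit is maximized where P = MC.
29 = 23 + 6Q
6 = 6Q
Q* = 6/6 = 1

1


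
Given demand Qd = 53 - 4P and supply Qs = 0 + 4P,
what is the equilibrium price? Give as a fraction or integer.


At equilibrium, Qd = Qs.
53 - 4P = 0 + 4P
53 - 0 = 4P + 4P
53 = 8P
P* = 53/8 = 53/8

53/8


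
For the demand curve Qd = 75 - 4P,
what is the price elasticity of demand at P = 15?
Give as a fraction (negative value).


dQ/dP = -4
At P = 15: Q = 75 - 4*15 = 15
E = (dQ/dP)(P/Q) = (-4)(15/15) = -4

-4


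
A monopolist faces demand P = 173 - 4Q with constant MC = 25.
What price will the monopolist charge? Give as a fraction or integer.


MR = 173 - 8Q
Set MR = MC: 173 - 8Q = 25
Q* = 37/2
Substitute into demand:
P* = 173 - 4*37/2 = 99

99


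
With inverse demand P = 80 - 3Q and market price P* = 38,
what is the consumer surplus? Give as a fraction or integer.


Maximum willingness to pay (at Q=0): P_max = 80
Quantity demanded at P* = 38:
Q* = (80 - 38)/3 = 14
CS = (1/2) * Q* * (P_max - P*)
CS = (1/2) * 14 * (80 - 38)
CS = (1/2) * 14 * 42 = 294

294


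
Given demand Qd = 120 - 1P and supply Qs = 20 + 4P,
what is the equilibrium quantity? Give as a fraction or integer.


First find equilibrium price:
120 - 1P = 20 + 4P
P* = 100/5 = 20
Then substitute into demand:
Q* = 120 - 1 * 20 = 100

100


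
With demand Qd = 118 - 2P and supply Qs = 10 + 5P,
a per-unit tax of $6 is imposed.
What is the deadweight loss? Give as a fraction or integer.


Pre-tax equilibrium quantity: Q* = 610/7
Post-tax equilibrium quantity: Q_tax = 550/7
Reduction in quantity: Q* - Q_tax = 60/7
DWL = (1/2) * tax * (Q* - Q_tax)
DWL = (1/2) * 6 * 60/7 = 180/7

180/7


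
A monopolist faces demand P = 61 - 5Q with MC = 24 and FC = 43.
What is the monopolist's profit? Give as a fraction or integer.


MR = MC: 61 - 10Q = 24
Q* = 37/10
P* = 61 - 5*37/10 = 85/2
Profit = (P* - MC)*Q* - FC
= (85/2 - 24)*37/10 - 43
= 37/2*37/10 - 43
= 1369/20 - 43 = 509/20

509/20


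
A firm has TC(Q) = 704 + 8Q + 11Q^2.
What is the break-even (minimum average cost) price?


AC(Q) = 704/Q + 8 + 11Q
To minimize: dAC/dQ = -704/Q^2 + 11 = 0
Q^2 = 704/11 = 64
Q* = 8
Min AC = 704/8 + 8 + 11*8
Min AC = 88 + 8 + 88 = 184

184


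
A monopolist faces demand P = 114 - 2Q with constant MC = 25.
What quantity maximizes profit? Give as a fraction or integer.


TR = P*Q = (114 - 2Q)Q = 114Q - 2Q^2
MR = dTR/dQ = 114 - 4Q
Set MR = MC:
114 - 4Q = 25
89 = 4Q
Q* = 89/4 = 89/4

89/4


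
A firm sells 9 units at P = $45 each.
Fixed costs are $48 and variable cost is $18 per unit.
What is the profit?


Total Revenue = P * Q = 45 * 9 = $405
Total Cost = FC + VC*Q = 48 + 18*9 = $210
Profit = TR - TC = 405 - 210 = $195

$195


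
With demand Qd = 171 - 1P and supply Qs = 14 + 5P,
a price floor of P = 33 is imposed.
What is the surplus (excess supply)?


At P = 33:
Qd = 171 - 1*33 = 138
Qs = 14 + 5*33 = 179
Surplus = Qs - Qd = 179 - 138 = 41

41


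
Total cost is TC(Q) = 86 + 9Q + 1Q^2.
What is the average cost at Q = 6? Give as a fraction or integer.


TC(6) = 86 + 9*6 + 1*6^2
TC(6) = 86 + 54 + 36 = 176
AC = TC/Q = 176/6 = 88/3

88/3


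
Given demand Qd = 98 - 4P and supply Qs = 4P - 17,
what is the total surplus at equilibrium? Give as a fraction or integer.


Find equilibrium: 98 - 4P = 4P - 17
98 + 17 = 8P
P* = 115/8 = 115/8
Q* = 4*115/8 - 17 = 81/2
Inverse demand: P = 49/2 - Q/4, so P_max = 49/2
Inverse supply: P = 17/4 + Q/4, so P_min = 17/4
CS = (1/2) * 81/2 * (49/2 - 115/8) = 6561/32
PS = (1/2) * 81/2 * (115/8 - 17/4) = 6561/32
TS = CS + PS = 6561/32 + 6561/32 = 6561/16

6561/16


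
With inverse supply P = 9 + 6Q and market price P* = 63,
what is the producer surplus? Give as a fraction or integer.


Minimum supply price (at Q=0): P_min = 9
Quantity supplied at P* = 63:
Q* = (63 - 9)/6 = 9
PS = (1/2) * Q* * (P* - P_min)
PS = (1/2) * 9 * (63 - 9)
PS = (1/2) * 9 * 54 = 243

243


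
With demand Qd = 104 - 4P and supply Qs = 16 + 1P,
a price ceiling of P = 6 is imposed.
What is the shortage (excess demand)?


At P = 6:
Qd = 104 - 4*6 = 80
Qs = 16 + 1*6 = 22
Shortage = Qd - Qs = 80 - 22 = 58

58


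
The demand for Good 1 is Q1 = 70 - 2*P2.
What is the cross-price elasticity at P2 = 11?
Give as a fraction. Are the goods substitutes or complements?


dQ1/dP2 = -2
At P2 = 11: Q1 = 70 - 2*11 = 48
Exy = (dQ1/dP2)(P2/Q1) = -2 * 11 / 48 = -11/24
Since Exy < 0, the goods are complements.

-11/24 (complements)


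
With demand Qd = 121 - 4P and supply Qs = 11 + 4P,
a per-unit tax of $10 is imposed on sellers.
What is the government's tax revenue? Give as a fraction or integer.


With tax on sellers, new supply: Qs' = 11 + 4(P - 10)
= 4P - 29
New equilibrium quantity:
Q_new = 46
Tax revenue = tax * Q_new = 10 * 46 = 460

460


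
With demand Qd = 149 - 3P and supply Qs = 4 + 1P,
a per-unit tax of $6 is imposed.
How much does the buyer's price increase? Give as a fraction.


With a per-unit tax, the buyer's price increase depends on relative slopes.
Supply slope: d = 1, Demand slope: b = 3
Buyer's price increase = d * tax / (b + d)
= 1 * 6 / (3 + 1)
= 6 / 4 = 3/2

3/2


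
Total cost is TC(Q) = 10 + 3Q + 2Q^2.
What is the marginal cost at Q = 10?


MC = dTC/dQ = 3 + 2*2*Q
At Q = 10:
MC = 3 + 4*10
MC = 3 + 40 = 43

43


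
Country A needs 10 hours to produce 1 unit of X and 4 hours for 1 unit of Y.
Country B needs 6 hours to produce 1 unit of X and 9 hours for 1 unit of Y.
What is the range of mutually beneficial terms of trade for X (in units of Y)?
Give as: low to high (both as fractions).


Opportunity cost of X for Country A = hours_X / hours_Y = 10/4 = 5/2 units of Y
Opportunity cost of X for Country B = hours_X / hours_Y = 6/9 = 2/3 units of Y
Terms of trade must be between the two opportunity costs.
Range: 2/3 to 5/2

2/3 to 5/2


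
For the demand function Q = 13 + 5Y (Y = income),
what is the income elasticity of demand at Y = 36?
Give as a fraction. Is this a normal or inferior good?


dQ/dY = 5
At Y = 36: Q = 13 + 5*36 = 193
Ey = (dQ/dY)(Y/Q) = 5 * 36 / 193 = 180/193
Since Ey > 0, this is a normal good.

180/193 (normal good)


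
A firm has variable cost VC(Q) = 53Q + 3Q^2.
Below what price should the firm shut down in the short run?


AVC(Q) = VC(Q)/Q = 53 + 3Q
AVC is increasing in Q, so minimum AVC is at Q -> 0+.
Min AVC = 53
The firm should shut down if P < 53.

53


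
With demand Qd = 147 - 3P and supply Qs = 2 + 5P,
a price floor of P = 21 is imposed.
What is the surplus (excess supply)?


At P = 21:
Qd = 147 - 3*21 = 84
Qs = 2 + 5*21 = 107
Surplus = Qs - Qd = 107 - 84 = 23

23


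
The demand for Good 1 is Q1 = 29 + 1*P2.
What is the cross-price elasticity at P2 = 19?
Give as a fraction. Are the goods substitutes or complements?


dQ1/dP2 = 1
At P2 = 19: Q1 = 29 + 1*19 = 48
Exy = (dQ1/dP2)(P2/Q1) = 1 * 19 / 48 = 19/48
Since Exy > 0, the goods are substitutes.

19/48 (substitutes)


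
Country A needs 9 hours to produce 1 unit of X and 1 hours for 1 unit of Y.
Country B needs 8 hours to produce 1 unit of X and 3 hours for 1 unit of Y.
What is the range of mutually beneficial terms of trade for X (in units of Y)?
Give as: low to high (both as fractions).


Opportunity cost of X for Country A = hours_X / hours_Y = 9/1 = 9 units of Y
Opportunity cost of X for Country B = hours_X / hours_Y = 8/3 = 8/3 units of Y
Terms of trade must be between the two opportunity costs.
Range: 8/3 to 9

8/3 to 9


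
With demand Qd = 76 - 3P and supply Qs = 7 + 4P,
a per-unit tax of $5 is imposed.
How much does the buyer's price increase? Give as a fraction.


With a per-unit tax, the buyer's price increase depends on relative slopes.
Supply slope: d = 4, Demand slope: b = 3
Buyer's price increase = d * tax / (b + d)
= 4 * 5 / (3 + 4)
= 20 / 7 = 20/7

20/7


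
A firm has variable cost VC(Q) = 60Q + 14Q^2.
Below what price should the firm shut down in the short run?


AVC(Q) = VC(Q)/Q = 60 + 14Q
AVC is increasing in Q, so minimum AVC is at Q -> 0+.
Min AVC = 60
The firm should shut down if P < 60.

60


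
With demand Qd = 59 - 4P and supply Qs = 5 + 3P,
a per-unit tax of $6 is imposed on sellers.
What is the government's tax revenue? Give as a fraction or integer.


With tax on sellers, new supply: Qs' = 5 + 3(P - 6)
= 3P - 13
New equilibrium quantity:
Q_new = 125/7
Tax revenue = tax * Q_new = 6 * 125/7 = 750/7

750/7


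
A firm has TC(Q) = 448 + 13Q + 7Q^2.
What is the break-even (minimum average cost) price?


AC(Q) = 448/Q + 13 + 7Q
To minimize: dAC/dQ = -448/Q^2 + 7 = 0
Q^2 = 448/7 = 64
Q* = 8
Min AC = 448/8 + 13 + 7*8
Min AC = 56 + 13 + 56 = 125

125


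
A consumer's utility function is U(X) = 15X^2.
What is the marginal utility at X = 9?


MU = dU/dX = 15*2*X^(2-1)
MU = 30*X^1
At X = 9:
MU = 30 * 9^1
MU = 30 * 9 = 270

270


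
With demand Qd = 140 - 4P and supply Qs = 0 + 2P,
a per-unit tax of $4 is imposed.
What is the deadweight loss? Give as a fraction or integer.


Pre-tax equilibrium quantity: Q* = 140/3
Post-tax equilibrium quantity: Q_tax = 124/3
Reduction in quantity: Q* - Q_tax = 16/3
DWL = (1/2) * tax * (Q* - Q_tax)
DWL = (1/2) * 4 * 16/3 = 32/3

32/3


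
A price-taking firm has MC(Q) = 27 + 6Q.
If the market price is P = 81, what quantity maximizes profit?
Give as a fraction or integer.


In perfect competition, profit is maximized where P = MC.
81 = 27 + 6Q
54 = 6Q
Q* = 54/6 = 9

9


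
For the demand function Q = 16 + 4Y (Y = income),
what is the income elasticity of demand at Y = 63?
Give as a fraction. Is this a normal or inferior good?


dQ/dY = 4
At Y = 63: Q = 16 + 4*63 = 268
Ey = (dQ/dY)(Y/Q) = 4 * 63 / 268 = 63/67
Since Ey > 0, this is a normal good.

63/67 (normal good)


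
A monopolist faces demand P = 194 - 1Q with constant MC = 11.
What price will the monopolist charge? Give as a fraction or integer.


MR = 194 - 2Q
Set MR = MC: 194 - 2Q = 11
Q* = 183/2
Substitute into demand:
P* = 194 - 1*183/2 = 205/2

205/2


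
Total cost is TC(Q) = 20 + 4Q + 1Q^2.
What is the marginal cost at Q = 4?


MC = dTC/dQ = 4 + 2*1*Q
At Q = 4:
MC = 4 + 2*4
MC = 4 + 8 = 12

12


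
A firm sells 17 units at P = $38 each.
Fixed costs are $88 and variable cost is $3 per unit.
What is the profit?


Total Revenue = P * Q = 38 * 17 = $646
Total Cost = FC + VC*Q = 88 + 3*17 = $139
Profit = TR - TC = 646 - 139 = $507

$507


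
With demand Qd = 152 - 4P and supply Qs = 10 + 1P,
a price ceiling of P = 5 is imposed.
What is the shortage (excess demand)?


At P = 5:
Qd = 152 - 4*5 = 132
Qs = 10 + 1*5 = 15
Shortage = Qd - Qs = 132 - 15 = 117

117


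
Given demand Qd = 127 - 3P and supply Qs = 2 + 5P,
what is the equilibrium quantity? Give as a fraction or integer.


First find equilibrium price:
127 - 3P = 2 + 5P
P* = 125/8 = 125/8
Then substitute into demand:
Q* = 127 - 3 * 125/8 = 641/8

641/8


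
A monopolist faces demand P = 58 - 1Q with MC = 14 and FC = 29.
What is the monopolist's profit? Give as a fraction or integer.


MR = MC: 58 - 2Q = 14
Q* = 22
P* = 58 - 1*22 = 36
Profit = (P* - MC)*Q* - FC
= (36 - 14)*22 - 29
= 22*22 - 29
= 484 - 29 = 455

455


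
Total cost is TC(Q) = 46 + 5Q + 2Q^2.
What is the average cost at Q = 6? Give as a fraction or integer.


TC(6) = 46 + 5*6 + 2*6^2
TC(6) = 46 + 30 + 72 = 148
AC = TC/Q = 148/6 = 74/3

74/3


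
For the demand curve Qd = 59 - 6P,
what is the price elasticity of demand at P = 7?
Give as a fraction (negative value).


dQ/dP = -6
At P = 7: Q = 59 - 6*7 = 17
E = (dQ/dP)(P/Q) = (-6)(7/17) = -42/17

-42/17


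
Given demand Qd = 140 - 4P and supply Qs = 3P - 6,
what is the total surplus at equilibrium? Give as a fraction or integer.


Find equilibrium: 140 - 4P = 3P - 6
140 + 6 = 7P
P* = 146/7 = 146/7
Q* = 3*146/7 - 6 = 396/7
Inverse demand: P = 35 - Q/4, so P_max = 35
Inverse supply: P = 2 + Q/3, so P_min = 2
CS = (1/2) * 396/7 * (35 - 146/7) = 19602/49
PS = (1/2) * 396/7 * (146/7 - 2) = 26136/49
TS = CS + PS = 19602/49 + 26136/49 = 6534/7

6534/7


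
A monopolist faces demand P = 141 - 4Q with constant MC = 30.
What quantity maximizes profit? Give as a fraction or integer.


TR = P*Q = (141 - 4Q)Q = 141Q - 4Q^2
MR = dTR/dQ = 141 - 8Q
Set MR = MC:
141 - 8Q = 30
111 = 8Q
Q* = 111/8 = 111/8

111/8


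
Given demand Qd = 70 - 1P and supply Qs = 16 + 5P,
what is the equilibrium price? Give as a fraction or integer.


At equilibrium, Qd = Qs.
70 - 1P = 16 + 5P
70 - 16 = 1P + 5P
54 = 6P
P* = 54/6 = 9

9


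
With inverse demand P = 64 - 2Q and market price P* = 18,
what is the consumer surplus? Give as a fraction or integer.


Maximum willingness to pay (at Q=0): P_max = 64
Quantity demanded at P* = 18:
Q* = (64 - 18)/2 = 23
CS = (1/2) * Q* * (P_max - P*)
CS = (1/2) * 23 * (64 - 18)
CS = (1/2) * 23 * 46 = 529

529


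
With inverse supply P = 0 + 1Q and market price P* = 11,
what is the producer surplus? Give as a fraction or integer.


Minimum supply price (at Q=0): P_min = 0
Quantity supplied at P* = 11:
Q* = (11 - 0)/1 = 11
PS = (1/2) * Q* * (P* - P_min)
PS = (1/2) * 11 * (11 - 0)
PS = (1/2) * 11 * 11 = 121/2

121/2


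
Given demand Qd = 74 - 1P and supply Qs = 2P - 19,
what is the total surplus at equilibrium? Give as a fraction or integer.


Find equilibrium: 74 - 1P = 2P - 19
74 + 19 = 3P
P* = 93/3 = 31
Q* = 2*31 - 19 = 43
Inverse demand: P = 74 - Q/1, so P_max = 74
Inverse supply: P = 19/2 + Q/2, so P_min = 19/2
CS = (1/2) * 43 * (74 - 31) = 1849/2
PS = (1/2) * 43 * (31 - 19/2) = 1849/4
TS = CS + PS = 1849/2 + 1849/4 = 5547/4

5547/4


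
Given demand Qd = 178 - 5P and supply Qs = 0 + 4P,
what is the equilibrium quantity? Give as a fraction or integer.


First find equilibrium price:
178 - 5P = 0 + 4P
P* = 178/9 = 178/9
Then substitute into demand:
Q* = 178 - 5 * 178/9 = 712/9

712/9


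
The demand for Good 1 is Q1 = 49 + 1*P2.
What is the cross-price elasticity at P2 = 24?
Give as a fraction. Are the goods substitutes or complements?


dQ1/dP2 = 1
At P2 = 24: Q1 = 49 + 1*24 = 73
Exy = (dQ1/dP2)(P2/Q1) = 1 * 24 / 73 = 24/73
Since Exy > 0, the goods are substitutes.

24/73 (substitutes)


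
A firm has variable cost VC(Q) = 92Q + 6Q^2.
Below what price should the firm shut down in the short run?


AVC(Q) = VC(Q)/Q = 92 + 6Q
AVC is increasing in Q, so minimum AVC is at Q -> 0+.
Min AVC = 92
The firm should shut down if P < 92.

92


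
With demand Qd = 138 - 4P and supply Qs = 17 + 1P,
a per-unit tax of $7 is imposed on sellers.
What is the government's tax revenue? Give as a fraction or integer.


With tax on sellers, new supply: Qs' = 17 + 1(P - 7)
= 10 + 1P
New equilibrium quantity:
Q_new = 178/5
Tax revenue = tax * Q_new = 7 * 178/5 = 1246/5

1246/5


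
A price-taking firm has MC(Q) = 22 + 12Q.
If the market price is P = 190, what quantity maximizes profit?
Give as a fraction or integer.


In perfect competition, profit is maximized where P = MC.
190 = 22 + 12Q
168 = 12Q
Q* = 168/12 = 14

14


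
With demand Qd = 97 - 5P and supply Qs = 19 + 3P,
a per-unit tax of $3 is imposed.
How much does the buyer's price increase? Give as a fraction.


With a per-unit tax, the buyer's price increase depends on relative slopes.
Supply slope: d = 3, Demand slope: b = 5
Buyer's price increase = d * tax / (b + d)
= 3 * 3 / (5 + 3)
= 9 / 8 = 9/8

9/8


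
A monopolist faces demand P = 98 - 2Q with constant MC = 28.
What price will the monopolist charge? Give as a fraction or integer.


MR = 98 - 4Q
Set MR = MC: 98 - 4Q = 28
Q* = 35/2
Substitute into demand:
P* = 98 - 2*35/2 = 63

63


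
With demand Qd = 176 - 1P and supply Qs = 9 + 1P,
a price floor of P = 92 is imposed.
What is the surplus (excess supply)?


At P = 92:
Qd = 176 - 1*92 = 84
Qs = 9 + 1*92 = 101
Surplus = Qs - Qd = 101 - 84 = 17

17


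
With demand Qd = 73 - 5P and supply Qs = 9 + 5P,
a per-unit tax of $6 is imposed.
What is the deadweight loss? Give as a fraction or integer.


Pre-tax equilibrium quantity: Q* = 41
Post-tax equilibrium quantity: Q_tax = 26
Reduction in quantity: Q* - Q_tax = 15
DWL = (1/2) * tax * (Q* - Q_tax)
DWL = (1/2) * 6 * 15 = 45

45


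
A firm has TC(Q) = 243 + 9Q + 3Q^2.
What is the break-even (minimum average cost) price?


AC(Q) = 243/Q + 9 + 3Q
To minimize: dAC/dQ = -243/Q^2 + 3 = 0
Q^2 = 243/3 = 81
Q* = 9
Min AC = 243/9 + 9 + 3*9
Min AC = 27 + 9 + 27 = 63

63


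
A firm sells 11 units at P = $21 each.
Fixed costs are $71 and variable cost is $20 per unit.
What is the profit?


Total Revenue = P * Q = 21 * 11 = $231
Total Cost = FC + VC*Q = 71 + 20*11 = $291
Profit = TR - TC = 231 - 291 = $-60

$-60


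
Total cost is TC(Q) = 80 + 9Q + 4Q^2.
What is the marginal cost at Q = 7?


MC = dTC/dQ = 9 + 2*4*Q
At Q = 7:
MC = 9 + 8*7
MC = 9 + 56 = 65

65


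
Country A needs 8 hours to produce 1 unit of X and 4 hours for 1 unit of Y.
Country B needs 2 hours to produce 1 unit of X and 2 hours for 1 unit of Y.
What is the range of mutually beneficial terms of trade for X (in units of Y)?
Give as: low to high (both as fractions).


Opportunity cost of X for Country A = hours_X / hours_Y = 8/4 = 2 units of Y
Opportunity cost of X for Country B = hours_X / hours_Y = 2/2 = 1 units of Y
Terms of trade must be between the two opportunity costs.
Range: 1 to 2

1 to 2


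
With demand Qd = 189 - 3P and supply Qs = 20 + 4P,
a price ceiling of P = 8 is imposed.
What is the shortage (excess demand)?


At P = 8:
Qd = 189 - 3*8 = 165
Qs = 20 + 4*8 = 52
Shortage = Qd - Qs = 165 - 52 = 113

113


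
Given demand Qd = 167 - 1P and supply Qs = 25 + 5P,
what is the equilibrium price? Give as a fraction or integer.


At equilibrium, Qd = Qs.
167 - 1P = 25 + 5P
167 - 25 = 1P + 5P
142 = 6P
P* = 142/6 = 71/3

71/3


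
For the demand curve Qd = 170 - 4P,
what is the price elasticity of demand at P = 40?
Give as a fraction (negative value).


dQ/dP = -4
At P = 40: Q = 170 - 4*40 = 10
E = (dQ/dP)(P/Q) = (-4)(40/10) = -16

-16


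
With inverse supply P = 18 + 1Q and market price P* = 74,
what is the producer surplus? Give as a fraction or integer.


Minimum supply price (at Q=0): P_min = 18
Quantity supplied at P* = 74:
Q* = (74 - 18)/1 = 56
PS = (1/2) * Q* * (P* - P_min)
PS = (1/2) * 56 * (74 - 18)
PS = (1/2) * 56 * 56 = 1568

1568


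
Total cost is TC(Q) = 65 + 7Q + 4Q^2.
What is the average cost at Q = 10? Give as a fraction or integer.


TC(10) = 65 + 7*10 + 4*10^2
TC(10) = 65 + 70 + 400 = 535
AC = TC/Q = 535/10 = 107/2

107/2


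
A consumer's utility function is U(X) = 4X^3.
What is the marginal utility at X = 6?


MU = dU/dX = 4*3*X^(3-1)
MU = 12*X^2
At X = 6:
MU = 12 * 6^2
MU = 12 * 36 = 432

432


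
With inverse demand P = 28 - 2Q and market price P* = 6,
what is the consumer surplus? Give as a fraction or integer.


Maximum willingness to pay (at Q=0): P_max = 28
Quantity demanded at P* = 6:
Q* = (28 - 6)/2 = 11
CS = (1/2) * Q* * (P_max - P*)
CS = (1/2) * 11 * (28 - 6)
CS = (1/2) * 11 * 22 = 121

121


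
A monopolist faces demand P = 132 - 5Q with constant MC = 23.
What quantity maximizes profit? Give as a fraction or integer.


TR = P*Q = (132 - 5Q)Q = 132Q - 5Q^2
MR = dTR/dQ = 132 - 10Q
Set MR = MC:
132 - 10Q = 23
109 = 10Q
Q* = 109/10 = 109/10

109/10


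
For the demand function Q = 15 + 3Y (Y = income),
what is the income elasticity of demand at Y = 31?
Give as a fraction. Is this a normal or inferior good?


dQ/dY = 3
At Y = 31: Q = 15 + 3*31 = 108
Ey = (dQ/dY)(Y/Q) = 3 * 31 / 108 = 31/36
Since Ey > 0, this is a normal good.

31/36 (normal good)


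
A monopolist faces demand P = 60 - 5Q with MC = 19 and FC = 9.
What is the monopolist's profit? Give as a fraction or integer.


MR = MC: 60 - 10Q = 19
Q* = 41/10
P* = 60 - 5*41/10 = 79/2
Profit = (P* - MC)*Q* - FC
= (79/2 - 19)*41/10 - 9
= 41/2*41/10 - 9
= 1681/20 - 9 = 1501/20

1501/20


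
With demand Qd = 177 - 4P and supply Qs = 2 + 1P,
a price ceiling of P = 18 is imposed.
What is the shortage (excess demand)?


At P = 18:
Qd = 177 - 4*18 = 105
Qs = 2 + 1*18 = 20
Shortage = Qd - Qs = 105 - 20 = 85

85


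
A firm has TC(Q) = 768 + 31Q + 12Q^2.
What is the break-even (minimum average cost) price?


AC(Q) = 768/Q + 31 + 12Q
To minimize: dAC/dQ = -768/Q^2 + 12 = 0
Q^2 = 768/12 = 64
Q* = 8
Min AC = 768/8 + 31 + 12*8
Min AC = 96 + 31 + 96 = 223

223


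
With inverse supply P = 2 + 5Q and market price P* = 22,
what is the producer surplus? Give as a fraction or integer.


Minimum supply price (at Q=0): P_min = 2
Quantity supplied at P* = 22:
Q* = (22 - 2)/5 = 4
PS = (1/2) * Q* * (P* - P_min)
PS = (1/2) * 4 * (22 - 2)
PS = (1/2) * 4 * 20 = 40

40


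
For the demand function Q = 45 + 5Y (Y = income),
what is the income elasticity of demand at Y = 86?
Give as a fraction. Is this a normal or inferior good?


dQ/dY = 5
At Y = 86: Q = 45 + 5*86 = 475
Ey = (dQ/dY)(Y/Q) = 5 * 86 / 475 = 86/95
Since Ey > 0, this is a normal good.

86/95 (normal good)


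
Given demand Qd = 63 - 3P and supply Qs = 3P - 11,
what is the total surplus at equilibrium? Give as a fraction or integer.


Find equilibrium: 63 - 3P = 3P - 11
63 + 11 = 6P
P* = 74/6 = 37/3
Q* = 3*37/3 - 11 = 26
Inverse demand: P = 21 - Q/3, so P_max = 21
Inverse supply: P = 11/3 + Q/3, so P_min = 11/3
CS = (1/2) * 26 * (21 - 37/3) = 338/3
PS = (1/2) * 26 * (37/3 - 11/3) = 338/3
TS = CS + PS = 338/3 + 338/3 = 676/3

676/3


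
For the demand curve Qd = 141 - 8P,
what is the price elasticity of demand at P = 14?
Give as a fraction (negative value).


dQ/dP = -8
At P = 14: Q = 141 - 8*14 = 29
E = (dQ/dP)(P/Q) = (-8)(14/29) = -112/29

-112/29


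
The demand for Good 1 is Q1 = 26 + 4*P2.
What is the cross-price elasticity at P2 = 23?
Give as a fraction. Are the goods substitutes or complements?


dQ1/dP2 = 4
At P2 = 23: Q1 = 26 + 4*23 = 118
Exy = (dQ1/dP2)(P2/Q1) = 4 * 23 / 118 = 46/59
Since Exy > 0, the goods are substitutes.

46/59 (substitutes)


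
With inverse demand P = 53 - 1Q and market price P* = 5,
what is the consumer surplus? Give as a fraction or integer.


Maximum willingness to pay (at Q=0): P_max = 53
Quantity demanded at P* = 5:
Q* = (53 - 5)/1 = 48
CS = (1/2) * Q* * (P_max - P*)
CS = (1/2) * 48 * (53 - 5)
CS = (1/2) * 48 * 48 = 1152

1152


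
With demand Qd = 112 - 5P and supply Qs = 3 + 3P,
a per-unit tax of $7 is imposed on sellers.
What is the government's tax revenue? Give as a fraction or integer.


With tax on sellers, new supply: Qs' = 3 + 3(P - 7)
= 3P - 18
New equilibrium quantity:
Q_new = 123/4
Tax revenue = tax * Q_new = 7 * 123/4 = 861/4

861/4


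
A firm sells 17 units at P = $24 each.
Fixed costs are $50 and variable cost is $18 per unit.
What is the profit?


Total Revenue = P * Q = 24 * 17 = $408
Total Cost = FC + VC*Q = 50 + 18*17 = $356
Profit = TR - TC = 408 - 356 = $52

$52


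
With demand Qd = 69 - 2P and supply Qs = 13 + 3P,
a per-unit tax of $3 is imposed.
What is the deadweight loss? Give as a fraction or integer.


Pre-tax equilibrium quantity: Q* = 233/5
Post-tax equilibrium quantity: Q_tax = 43
Reduction in quantity: Q* - Q_tax = 18/5
DWL = (1/2) * tax * (Q* - Q_tax)
DWL = (1/2) * 3 * 18/5 = 27/5

27/5


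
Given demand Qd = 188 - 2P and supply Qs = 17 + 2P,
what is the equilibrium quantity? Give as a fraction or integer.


First find equilibrium price:
188 - 2P = 17 + 2P
P* = 171/4 = 171/4
Then substitute into demand:
Q* = 188 - 2 * 171/4 = 205/2

205/2


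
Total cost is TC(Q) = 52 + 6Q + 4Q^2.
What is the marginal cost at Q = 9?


MC = dTC/dQ = 6 + 2*4*Q
At Q = 9:
MC = 6 + 8*9
MC = 6 + 72 = 78

78


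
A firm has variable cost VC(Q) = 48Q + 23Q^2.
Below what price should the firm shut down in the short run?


AVC(Q) = VC(Q)/Q = 48 + 23Q
AVC is increasing in Q, so minimum AVC is at Q -> 0+.
Min AVC = 48
The firm should shut down if P < 48.

48


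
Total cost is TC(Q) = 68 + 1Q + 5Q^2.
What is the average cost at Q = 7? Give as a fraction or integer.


TC(7) = 68 + 1*7 + 5*7^2
TC(7) = 68 + 7 + 245 = 320
AC = TC/Q = 320/7 = 320/7

320/7


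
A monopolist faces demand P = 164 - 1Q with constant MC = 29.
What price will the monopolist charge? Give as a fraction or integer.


MR = 164 - 2Q
Set MR = MC: 164 - 2Q = 29
Q* = 135/2
Substitute into demand:
P* = 164 - 1*135/2 = 193/2

193/2


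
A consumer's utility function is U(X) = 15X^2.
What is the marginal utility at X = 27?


MU = dU/dX = 15*2*X^(2-1)
MU = 30*X^1
At X = 27:
MU = 30 * 27^1
MU = 30 * 27 = 810

810


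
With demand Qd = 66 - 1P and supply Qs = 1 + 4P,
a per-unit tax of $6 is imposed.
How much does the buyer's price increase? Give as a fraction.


With a per-unit tax, the buyer's price increase depends on relative slopes.
Supply slope: d = 4, Demand slope: b = 1
Buyer's price increase = d * tax / (b + d)
= 4 * 6 / (1 + 4)
= 24 / 5 = 24/5

24/5


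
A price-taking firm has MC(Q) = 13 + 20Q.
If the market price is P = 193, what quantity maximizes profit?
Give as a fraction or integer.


In perfect competition, profit is maximized where P = MC.
193 = 13 + 20Q
180 = 20Q
Q* = 180/20 = 9

9


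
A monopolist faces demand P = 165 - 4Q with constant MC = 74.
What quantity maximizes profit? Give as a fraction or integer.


TR = P*Q = (165 - 4Q)Q = 165Q - 4Q^2
MR = dTR/dQ = 165 - 8Q
Set MR = MC:
165 - 8Q = 74
91 = 8Q
Q* = 91/8 = 91/8

91/8


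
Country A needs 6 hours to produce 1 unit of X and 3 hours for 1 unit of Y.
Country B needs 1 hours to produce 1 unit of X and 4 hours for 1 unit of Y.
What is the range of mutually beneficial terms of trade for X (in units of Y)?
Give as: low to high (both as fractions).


Opportunity cost of X for Country A = hours_X / hours_Y = 6/3 = 2 units of Y
Opportunity cost of X for Country B = hours_X / hours_Y = 1/4 = 1/4 units of Y
Terms of trade must be between the two opportunity costs.
Range: 1/4 to 2

1/4 to 2


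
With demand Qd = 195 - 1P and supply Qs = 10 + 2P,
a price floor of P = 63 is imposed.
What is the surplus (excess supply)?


At P = 63:
Qd = 195 - 1*63 = 132
Qs = 10 + 2*63 = 136
Surplus = Qs - Qd = 136 - 132 = 4

4


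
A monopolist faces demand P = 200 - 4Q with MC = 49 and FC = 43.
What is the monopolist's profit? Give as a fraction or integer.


MR = MC: 200 - 8Q = 49
Q* = 151/8
P* = 200 - 4*151/8 = 249/2
Profit = (P* - MC)*Q* - FC
= (249/2 - 49)*151/8 - 43
= 151/2*151/8 - 43
= 22801/16 - 43 = 22113/16

22113/16


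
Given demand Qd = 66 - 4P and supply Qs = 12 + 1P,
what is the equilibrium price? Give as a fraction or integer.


At equilibrium, Qd = Qs.
66 - 4P = 12 + 1P
66 - 12 = 4P + 1P
54 = 5P
P* = 54/5 = 54/5

54/5


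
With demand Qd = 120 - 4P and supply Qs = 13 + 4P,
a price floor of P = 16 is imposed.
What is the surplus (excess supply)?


At P = 16:
Qd = 120 - 4*16 = 56
Qs = 13 + 4*16 = 77
Surplus = Qs - Qd = 77 - 56 = 21

21


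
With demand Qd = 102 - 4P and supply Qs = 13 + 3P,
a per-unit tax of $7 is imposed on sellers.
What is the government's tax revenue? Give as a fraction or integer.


With tax on sellers, new supply: Qs' = 13 + 3(P - 7)
= 3P - 8
New equilibrium quantity:
Q_new = 274/7
Tax revenue = tax * Q_new = 7 * 274/7 = 274

274


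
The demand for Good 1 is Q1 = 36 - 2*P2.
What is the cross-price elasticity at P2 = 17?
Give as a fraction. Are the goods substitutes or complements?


dQ1/dP2 = -2
At P2 = 17: Q1 = 36 - 2*17 = 2
Exy = (dQ1/dP2)(P2/Q1) = -2 * 17 / 2 = -17
Since Exy < 0, the goods are complements.

-17 (complements)


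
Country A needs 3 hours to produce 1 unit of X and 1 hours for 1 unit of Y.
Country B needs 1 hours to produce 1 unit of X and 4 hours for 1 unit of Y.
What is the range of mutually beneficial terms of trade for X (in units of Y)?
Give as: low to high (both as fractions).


Opportunity cost of X for Country A = hours_X / hours_Y = 3/1 = 3 units of Y
Opportunity cost of X for Country B = hours_X / hours_Y = 1/4 = 1/4 units of Y
Terms of trade must be between the two opportunity costs.
Range: 1/4 to 3

1/4 to 3
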